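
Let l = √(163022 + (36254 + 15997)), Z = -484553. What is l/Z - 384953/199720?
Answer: -384953/199720 - √215273/484553 ≈ -1.9284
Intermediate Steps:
l = √215273 (l = √(163022 + 52251) = √215273 ≈ 463.98)
l/Z - 384953/199720 = √215273/(-484553) - 384953/199720 = √215273*(-1/484553) - 384953*1/199720 = -√215273/484553 - 384953/199720 = -384953/199720 - √215273/484553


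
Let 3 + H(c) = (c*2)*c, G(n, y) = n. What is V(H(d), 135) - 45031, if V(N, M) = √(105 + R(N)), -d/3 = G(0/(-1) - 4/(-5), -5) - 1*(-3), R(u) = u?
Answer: -45031 + 2*√2262/5 ≈ -45012.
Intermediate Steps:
d = -57/5 (d = -3*((0/(-1) - 4/(-5)) - 1*(-3)) = -3*((0*(-1) - 4*(-⅕)) + 3) = -3*((0 + ⅘) + 3) = -3*(⅘ + 3) = -3*19/5 = -57/5 ≈ -11.400)
H(c) = -3 + 2*c² (H(c) = -3 + (c*2)*c = -3 + (2*c)*c = -3 + 2*c²)
V(N, M) = √(105 + N)
V(H(d), 135) - 45031 = √(105 + (-3 + 2*(-57/5)²)) - 45031 = √(105 + (-3 + 2*(3249/25))) - 45031 = √(105 + (-3 + 6498/25)) - 45031 = √(105 + 6423/25) - 45031 = √(9048/25) - 45031 = 2*√2262/5 - 45031 = -45031 + 2*√2262/5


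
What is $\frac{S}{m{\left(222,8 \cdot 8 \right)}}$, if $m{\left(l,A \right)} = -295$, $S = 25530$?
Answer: $- \frac{5106}{59} \approx -86.542$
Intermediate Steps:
$\frac{S}{m{\left(222,8 \cdot 8 \right)}} = \frac{25530}{-295} = 25530 \left(- \frac{1}{295}\right) = - \frac{5106}{59}$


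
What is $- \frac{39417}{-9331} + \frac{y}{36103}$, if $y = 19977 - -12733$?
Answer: $\frac{246898423}{48125299} \approx 5.1303$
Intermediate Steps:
$y = 32710$ ($y = 19977 + 12733 = 32710$)
$- \frac{39417}{-9331} + \frac{y}{36103} = - \frac{39417}{-9331} + \frac{32710}{36103} = \left(-39417\right) \left(- \frac{1}{9331}\right) + 32710 \cdot \frac{1}{36103} = \frac{5631}{1333} + \frac{32710}{36103} = \frac{246898423}{48125299}$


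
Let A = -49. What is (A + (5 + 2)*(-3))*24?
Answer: -1680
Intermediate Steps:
(A + (5 + 2)*(-3))*24 = (-49 + (5 + 2)*(-3))*24 = (-49 + 7*(-3))*24 = (-49 - 21)*24 = -70*24 = -1680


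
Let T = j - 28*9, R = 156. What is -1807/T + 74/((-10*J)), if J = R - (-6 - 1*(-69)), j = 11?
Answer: 831338/112065 ≈ 7.4184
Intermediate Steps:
J = 93 (J = 156 - (-6 - 1*(-69)) = 156 - (-6 + 69) = 156 - 1*63 = 156 - 63 = 93)
T = -241 (T = 11 - 28*9 = 11 - 252 = -241)
-1807/T + 74/((-10*J)) = -1807/(-241) + 74/((-10*93)) = -1807*(-1/241) + 74/(-930) = 1807/241 + 74*(-1/930) = 1807/241 - 37/465 = 831338/112065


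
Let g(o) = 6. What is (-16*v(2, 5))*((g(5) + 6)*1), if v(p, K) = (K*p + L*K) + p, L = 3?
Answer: -5184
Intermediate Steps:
v(p, K) = p + 3*K + K*p (v(p, K) = (K*p + 3*K) + p = (3*K + K*p) + p = p + 3*K + K*p)
(-16*v(2, 5))*((g(5) + 6)*1) = (-16*(2 + 3*5 + 5*2))*((6 + 6)*1) = (-16*(2 + 15 + 10))*(12*1) = -16*27*12 = -432*12 = -5184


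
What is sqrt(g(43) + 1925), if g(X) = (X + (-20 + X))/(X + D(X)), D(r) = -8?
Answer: sqrt(2360435)/35 ≈ 43.896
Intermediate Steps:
g(X) = (-20 + 2*X)/(-8 + X) (g(X) = (X + (-20 + X))/(X - 8) = (-20 + 2*X)/(-8 + X))
sqrt(g(43) + 1925) = sqrt(2*(-10 + 43)/(-8 + 43) + 1925) = sqrt(2*33/35 + 1925) = sqrt(2*(1/35)*33 + 1925) = sqrt(66/35 + 1925) = sqrt(67441/35) = sqrt(2360435)/35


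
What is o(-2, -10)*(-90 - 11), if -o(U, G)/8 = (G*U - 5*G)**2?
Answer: 3959200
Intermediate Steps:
o(U, G) = -8*(-5*G + G*U)**2 (o(U, G) = -8*(G*U - 5*G)**2 = -8*(-5*G + G*U)**2)
o(-2, -10)*(-90 - 11) = (-8*(-10)**2*(-5 - 2)**2)*(-90 - 11) = -8*100*(-7)**2*(-101) = -8*100*49*(-101) = -39200*(-101) = 3959200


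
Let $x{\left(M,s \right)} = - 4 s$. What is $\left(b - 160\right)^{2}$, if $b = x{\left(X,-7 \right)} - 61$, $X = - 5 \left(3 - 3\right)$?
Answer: $37249$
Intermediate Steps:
$X = 0$ ($X = \left(-5\right) 0 = 0$)
$b = -33$ ($b = \left(-4\right) \left(-7\right) - 61 = 28 - 61 = -33$)
$\left(b - 160\right)^{2} = \left(-33 - 160\right)^{2} = \left(-193\right)^{2} = 37249$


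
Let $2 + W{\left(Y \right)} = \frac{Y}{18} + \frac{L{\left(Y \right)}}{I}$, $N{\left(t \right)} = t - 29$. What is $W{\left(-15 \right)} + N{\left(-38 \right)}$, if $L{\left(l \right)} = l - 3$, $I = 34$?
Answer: $- \frac{7177}{102} \approx -70.363$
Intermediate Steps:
$L{\left(l \right)} = -3 + l$
$N{\left(t \right)} = -29 + t$
$W{\left(Y \right)} = - \frac{71}{34} + \frac{13 Y}{153}$ ($W{\left(Y \right)} = -2 + \left(\frac{Y}{18} + \frac{-3 + Y}{34}\right) = -2 + \left(Y \frac{1}{18} + \left(-3 + Y\right) \frac{1}{34}\right) = -2 + \left(\frac{Y}{18} + \left(- \frac{3}{34} + \frac{Y}{34}\right)\right) = -2 + \left(- \frac{3}{34} + \frac{13 Y}{153}\right) = - \frac{71}{34} + \frac{13 Y}{153}$)
$W{\left(-15 \right)} + N{\left(-38 \right)} = \left(- \frac{71}{34} + \frac{13}{153} \left(-15\right)\right) - 67 = \left(- \frac{71}{34} - \frac{65}{51}\right) - 67 = - \frac{343}{102} - 67 = - \frac{7177}{102}$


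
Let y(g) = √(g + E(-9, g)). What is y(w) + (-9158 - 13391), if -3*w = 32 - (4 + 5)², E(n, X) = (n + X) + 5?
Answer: -22549 + √258/3 ≈ -22544.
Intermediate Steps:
E(n, X) = 5 + X + n (E(n, X) = (X + n) + 5 = 5 + X + n)
w = 49/3 (w = -(32 - (4 + 5)²)/3 = -(32 - 1*9²)/3 = -(32 - 1*81)/3 = -(32 - 81)/3 = -⅓*(-49) = 49/3 ≈ 16.333)
y(g) = √(-4 + 2*g) (y(g) = √(g + (5 + g - 9)) = √(g + (-4 + g)) = √(-4 + 2*g))
y(w) + (-9158 - 13391) = √(-4 + 2*(49/3)) + (-9158 - 13391) = √(-4 + 98/3) - 22549 = √(86/3) - 22549 = √258/3 - 22549 = -22549 + √258/3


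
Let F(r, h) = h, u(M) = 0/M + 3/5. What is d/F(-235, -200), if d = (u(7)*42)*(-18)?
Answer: 567/250 ≈ 2.2680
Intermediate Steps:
u(M) = ⅗ (u(M) = 0 + 3*(⅕) = 0 + ⅗ = ⅗)
d = -2268/5 (d = ((⅗)*42)*(-18) = (126/5)*(-18) = -2268/5 ≈ -453.60)
d/F(-235, -200) = -2268/5/(-200) = -2268/5*(-1/200) = 567/250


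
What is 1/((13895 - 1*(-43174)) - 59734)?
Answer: -1/2665 ≈ -0.00037523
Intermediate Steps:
1/((13895 - 1*(-43174)) - 59734) = 1/((13895 + 43174) - 59734) = 1/(57069 - 59734) = 1/(-2665) = -1/2665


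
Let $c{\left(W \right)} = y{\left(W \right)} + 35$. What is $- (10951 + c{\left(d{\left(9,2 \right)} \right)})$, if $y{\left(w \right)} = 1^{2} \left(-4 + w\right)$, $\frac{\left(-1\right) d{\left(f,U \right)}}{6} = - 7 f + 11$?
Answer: $-11294$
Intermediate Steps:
$d{\left(f,U \right)} = -66 + 42 f$ ($d{\left(f,U \right)} = - 6 \left(- 7 f + 11\right) = - 6 \left(11 - 7 f\right) = -66 + 42 f$)
$y{\left(w \right)} = -4 + w$ ($y{\left(w \right)} = 1 \left(-4 + w\right) = -4 + w$)
$c{\left(W \right)} = 31 + W$ ($c{\left(W \right)} = \left(-4 + W\right) + 35 = 31 + W$)
$- (10951 + c{\left(d{\left(9,2 \right)} \right)}) = - (10951 + \left(31 + \left(-66 + 42 \cdot 9\right)\right)) = - (10951 + \left(31 + \left(-66 + 378\right)\right)) = - (10951 + \left(31 + 312\right)) = - (10951 + 343) = \left(-1\right) 11294 = -11294$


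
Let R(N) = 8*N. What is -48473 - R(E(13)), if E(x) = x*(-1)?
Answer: -48369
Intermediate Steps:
E(x) = -x
-48473 - R(E(13)) = -48473 - 8*(-1*13) = -48473 - 8*(-13) = -48473 - 1*(-104) = -48473 + 104 = -48369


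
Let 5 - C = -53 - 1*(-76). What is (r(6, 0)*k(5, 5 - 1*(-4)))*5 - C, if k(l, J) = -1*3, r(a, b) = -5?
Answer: 93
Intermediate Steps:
k(l, J) = -3
C = -18 (C = 5 - (-53 - 1*(-76)) = 5 - (-53 + 76) = 5 - 1*23 = 5 - 23 = -18)
(r(6, 0)*k(5, 5 - 1*(-4)))*5 - C = -5*(-3)*5 - 1*(-18) = 15*5 + 18 = 75 + 18 = 93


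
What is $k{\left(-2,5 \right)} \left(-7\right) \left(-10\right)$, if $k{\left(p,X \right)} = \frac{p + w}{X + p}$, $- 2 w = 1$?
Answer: $- \frac{175}{3} \approx -58.333$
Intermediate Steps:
$w = - \frac{1}{2}$ ($w = \left(- \frac{1}{2}\right) 1 = - \frac{1}{2} \approx -0.5$)
$k{\left(p,X \right)} = \frac{- \frac{1}{2} + p}{X + p}$ ($k{\left(p,X \right)} = \frac{p - \frac{1}{2}}{X + p} = \frac{- \frac{1}{2} + p}{X + p}$)
$k{\left(-2,5 \right)} \left(-7\right) \left(-10\right) = \frac{- \frac{1}{2} - 2}{5 - 2} \left(-7\right) \left(-10\right) = \frac{1}{3} \left(- \frac{5}{2}\right) \left(-7\right) \left(-10\right) = \left(- \frac{5}{6}\right) \left(-7\right) \left(-10\right) = \frac{35}{6} \left(-10\right) = - \frac{175}{3}$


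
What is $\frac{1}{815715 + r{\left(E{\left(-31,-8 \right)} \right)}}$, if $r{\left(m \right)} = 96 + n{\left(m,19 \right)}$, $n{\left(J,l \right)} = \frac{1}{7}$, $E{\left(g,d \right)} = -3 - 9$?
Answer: $\frac{7}{5710678} \approx 1.2258 \cdot 10^{-6}$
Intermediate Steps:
$E{\left(g,d \right)} = -12$
$n{\left(J,l \right)} = \frac{1}{7}$
$r{\left(m \right)} = \frac{673}{7}$ ($r{\left(m \right)} = 96 + \frac{1}{7} = \frac{673}{7}$)
$\frac{1}{815715 + r{\left(E{\left(-31,-8 \right)} \right)}} = \frac{1}{815715 + \frac{673}{7}} = \frac{1}{\frac{5710678}{7}} = \frac{7}{5710678}$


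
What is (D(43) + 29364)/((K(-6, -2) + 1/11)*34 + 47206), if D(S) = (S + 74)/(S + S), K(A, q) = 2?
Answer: 27779631/44724128 ≈ 0.62113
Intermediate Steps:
D(S) = (74 + S)/(2*S) (D(S) = (74 + S)/((2*S)) = (74 + S)*(1/(2*S)) = (74 + S)/(2*S))
(D(43) + 29364)/((K(-6, -2) + 1/11)*34 + 47206) = ((½)*(74 + 43)/43 + 29364)/((2 + 1/11)*34 + 47206) = ((½)*(1/43)*117 + 29364)/((2 + 1/11)*34 + 47206) = (117/86 + 29364)/((23/11)*34 + 47206) = 2525421/(86*(782/11 + 47206)) = 2525421/(86*(520048/11)) = (2525421/86)*(11/520048) = 27779631/44724128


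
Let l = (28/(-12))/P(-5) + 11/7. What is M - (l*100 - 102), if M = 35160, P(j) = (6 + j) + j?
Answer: 735977/21 ≈ 35047.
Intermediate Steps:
P(j) = 6 + 2*j
l = 181/84 (l = (28/(-12))/(6 + 2*(-5)) + 11/7 = (28*(-1/12))/(6 - 10) + 11*(⅐) = -7/3/(-4) + 11/7 = -7/3*(-¼) + 11/7 = 7/12 + 11/7 = 181/84 ≈ 2.1548)
M - (l*100 - 102) = 35160 - ((181/84)*100 - 102) = 35160 - (4525/21 - 102) = 35160 - 1*2383/21 = 35160 - 2383/21 = 735977/21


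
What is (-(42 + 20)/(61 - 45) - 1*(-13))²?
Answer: 5329/64 ≈ 83.266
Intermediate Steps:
(-(42 + 20)/(61 - 45) - 1*(-13))² = (-62/16 + 13)² = (-1*31/8 + 13)² = (-31/8 + 13)² = (73/8)² = 5329/64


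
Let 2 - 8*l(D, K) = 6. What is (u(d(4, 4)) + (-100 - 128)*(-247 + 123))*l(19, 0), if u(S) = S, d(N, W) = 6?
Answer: -14139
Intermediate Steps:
l(D, K) = -½ (l(D, K) = ¼ - ⅛*6 = ¼ - ¾ = -½)
(u(d(4, 4)) + (-100 - 128)*(-247 + 123))*l(19, 0) = (6 + (-100 - 128)*(-247 + 123))*(-½) = (6 - 228*(-124))*(-½) = (6 + 28272)*(-½) = 28278*(-½) = -14139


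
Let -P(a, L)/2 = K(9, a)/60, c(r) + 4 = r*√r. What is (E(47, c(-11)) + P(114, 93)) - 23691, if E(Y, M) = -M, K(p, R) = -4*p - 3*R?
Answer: -118372/5 + 11*I*√11 ≈ -23674.0 + 36.483*I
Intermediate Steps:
c(r) = -4 + r^(3/2) (c(r) = -4 + r*√r = -4 + r^(3/2))
P(a, L) = 6/5 + a/10 (P(a, L) = -2*(-4*9 - 3*a)/60 = -2*(-36 - 3*a)/60 = -2*(-⅗ - a/20) = 6/5 + a/10)
(E(47, c(-11)) + P(114, 93)) - 23691 = (-(-4 + (-11)^(3/2)) + (6/5 + (⅒)*114)) - 23691 = (-(-4 - 11*I*√11) + (6/5 + 57/5)) - 23691 = ((4 + 11*I*√11) + 63/5) - 23691 = (83/5 + 11*I*√11) - 23691 = -118372/5 + 11*I*√11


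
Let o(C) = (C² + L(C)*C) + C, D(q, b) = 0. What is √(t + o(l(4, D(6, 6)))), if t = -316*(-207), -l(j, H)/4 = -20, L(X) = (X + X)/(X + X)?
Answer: 2*√17993 ≈ 268.28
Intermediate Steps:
L(X) = 1 (L(X) = (2*X)/((2*X)) = (2*X)*(1/(2*X)) = 1)
l(j, H) = 80 (l(j, H) = -4*(-20) = 80)
t = 65412
o(C) = C² + 2*C (o(C) = (C² + 1*C) + C = (C² + C) + C = (C + C²) + C = C² + 2*C)
√(t + o(l(4, D(6, 6)))) = √(65412 + 80*(2 + 80)) = √(65412 + 80*82) = √(65412 + 6560) = √71972 = 2*√17993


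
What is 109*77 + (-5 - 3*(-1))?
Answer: 8391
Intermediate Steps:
109*77 + (-5 - 3*(-1)) = 8393 + (-5 + 3) = 8393 - 2 = 8391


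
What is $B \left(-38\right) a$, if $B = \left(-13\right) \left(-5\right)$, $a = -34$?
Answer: $83980$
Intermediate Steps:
$B = 65$
$B \left(-38\right) a = 65 \left(-38\right) \left(-34\right) = \left(-2470\right) \left(-34\right) = 83980$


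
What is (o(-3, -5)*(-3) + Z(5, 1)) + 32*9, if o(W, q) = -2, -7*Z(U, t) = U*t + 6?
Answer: 2047/7 ≈ 292.43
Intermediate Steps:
Z(U, t) = -6/7 - U*t/7 (Z(U, t) = -(U*t + 6)/7 = -(6 + U*t)/7 = -6/7 - U*t/7)
(o(-3, -5)*(-3) + Z(5, 1)) + 32*9 = (-2*(-3) + (-6/7 - ⅐*5*1)) + 32*9 = (6 + (-6/7 - 5/7)) + 288 = (6 - 11/7) + 288 = 31/7 + 288 = 2047/7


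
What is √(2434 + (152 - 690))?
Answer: 2*√474 ≈ 43.543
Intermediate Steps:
√(2434 + (152 - 690)) = √(2434 - 538) = √1896 = 2*√474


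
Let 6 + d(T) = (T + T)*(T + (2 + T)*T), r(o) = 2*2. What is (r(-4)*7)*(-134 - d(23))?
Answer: -773808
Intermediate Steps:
r(o) = 4
d(T) = -6 + 2*T*(T + T*(2 + T)) (d(T) = -6 + (T + T)*(T + (2 + T)*T) = -6 + (2*T)*(T + T*(2 + T)) = -6 + 2*T*(T + T*(2 + T)))
(r(-4)*7)*(-134 - d(23)) = (4*7)*(-134 - (-6 + 2*23³ + 6*23²)) = 28*(-134 - (-6 + 2*12167 + 6*529)) = 28*(-134 - (-6 + 24334 + 3174)) = 28*(-134 - 1*27502) = 28*(-134 - 27502) = 28*(-27636) = -773808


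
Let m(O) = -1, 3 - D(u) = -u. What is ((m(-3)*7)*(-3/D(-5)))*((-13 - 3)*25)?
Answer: 4200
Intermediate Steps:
D(u) = 3 + u (D(u) = 3 - (-1)*u = 3 + u)
((m(-3)*7)*(-3/D(-5)))*((-13 - 3)*25) = ((-1*7)*(-3/(3 - 5)))*((-13 - 3)*25) = (-(-21)/(-2))*(-16*25) = -(-21)*(-1)/2*(-400) = -7*3/2*(-400) = -21/2*(-400) = 4200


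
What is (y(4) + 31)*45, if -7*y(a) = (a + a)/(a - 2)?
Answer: 9585/7 ≈ 1369.3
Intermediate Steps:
y(a) = -2*a/(7*(-2 + a)) (y(a) = -(a + a)/(7*(a - 2)) = -2*a/(7*(-2 + a)))
(y(4) + 31)*45 = (-2*4/(-14 + 7*4) + 31)*45 = (-2*4/(-14 + 28) + 31)*45 = (-2*4/14 + 31)*45 = (-2*4*1/14 + 31)*45 = (-4/7 + 31)*45 = (213/7)*45 = 9585/7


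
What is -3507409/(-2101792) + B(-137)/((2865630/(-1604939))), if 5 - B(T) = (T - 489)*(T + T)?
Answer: 96431027698417957/1003826368160 ≈ 96064.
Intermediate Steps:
B(T) = 5 - 2*T*(-489 + T) (B(T) = 5 - (T - 489)*(T + T) = 5 - (-489 + T)*2*T = 5 - 2*T*(-489 + T))
-3507409/(-2101792) + B(-137)/((2865630/(-1604939))) = -3507409/(-2101792) + (5 - 2*(-137)² + 978*(-137))/((2865630/(-1604939))) = -3507409*(-1/2101792) + (5 - 2*18769 - 133986)/((2865630*(-1/1604939))) = 3507409/2101792 + (5 - 37538 - 133986)/(-2865630/1604939) = 3507409/2101792 - 171519*(-1604939/2865630) = 3507409/2101792 + 91759177447/955210 = 96431027698417957/1003826368160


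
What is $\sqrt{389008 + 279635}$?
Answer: $\sqrt{668643} \approx 817.71$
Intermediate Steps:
$\sqrt{389008 + 279635} = \sqrt{668643}$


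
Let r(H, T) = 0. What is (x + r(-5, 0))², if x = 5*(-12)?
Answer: 3600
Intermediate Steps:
x = -60
(x + r(-5, 0))² = (-60 + 0)² = (-60)² = 3600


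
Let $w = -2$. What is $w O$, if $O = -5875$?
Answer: $11750$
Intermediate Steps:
$w O = \left(-2\right) \left(-5875\right) = 11750$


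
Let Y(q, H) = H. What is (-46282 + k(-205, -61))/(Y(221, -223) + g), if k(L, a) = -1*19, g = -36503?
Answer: 46301/36726 ≈ 1.2607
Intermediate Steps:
k(L, a) = -19
(-46282 + k(-205, -61))/(Y(221, -223) + g) = (-46282 - 19)/(-223 - 36503) = -46301/(-36726) = -46301*(-1/36726) = 46301/36726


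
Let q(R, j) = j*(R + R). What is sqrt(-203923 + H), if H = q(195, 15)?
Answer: I*sqrt(198073) ≈ 445.05*I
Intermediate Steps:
q(R, j) = 2*R*j (q(R, j) = j*(2*R) = 2*R*j)
H = 5850 (H = 2*195*15 = 5850)
sqrt(-203923 + H) = sqrt(-203923 + 5850) = sqrt(-198073) = I*sqrt(198073)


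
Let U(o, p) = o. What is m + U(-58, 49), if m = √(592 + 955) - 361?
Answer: -419 + √1547 ≈ -379.67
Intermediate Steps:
m = -361 + √1547 (m = √1547 - 361 = -361 + √1547 ≈ -321.67)
m + U(-58, 49) = (-361 + √1547) - 58 = -419 + √1547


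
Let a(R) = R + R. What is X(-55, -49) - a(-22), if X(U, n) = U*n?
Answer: 2739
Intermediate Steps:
a(R) = 2*R
X(-55, -49) - a(-22) = -55*(-49) - 2*(-22) = 2695 - 1*(-44) = 2695 + 44 = 2739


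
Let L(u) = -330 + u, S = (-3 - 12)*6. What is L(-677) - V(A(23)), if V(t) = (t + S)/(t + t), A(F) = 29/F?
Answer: -56365/58 ≈ -971.81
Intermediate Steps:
S = -90 (S = -15*6 = -90)
V(t) = (-90 + t)/(2*t) (V(t) = (t - 90)/(t + t) = (-90 + t)/((2*t)) = (-90 + t)*(1/(2*t)) = (-90 + t)/(2*t))
L(-677) - V(A(23)) = (-330 - 677) - (-90 + 29/23)/(2*(29/23)) = -1007 - (-90 + 29*(1/23))/(2*(29*(1/23))) = -1007 - (-90 + 29/23)/(2*29/23) = -1007 - 23*(-2041)/(2*29*23) = -1007 - 1*(-2041/58) = -1007 + 2041/58 = -56365/58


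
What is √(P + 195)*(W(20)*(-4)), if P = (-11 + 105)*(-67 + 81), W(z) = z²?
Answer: -1600*√1511 ≈ -62195.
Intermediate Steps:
P = 1316 (P = 94*14 = 1316)
√(P + 195)*(W(20)*(-4)) = √(1316 + 195)*(20²*(-4)) = √1511*(400*(-4)) = √1511*(-1600) = -1600*√1511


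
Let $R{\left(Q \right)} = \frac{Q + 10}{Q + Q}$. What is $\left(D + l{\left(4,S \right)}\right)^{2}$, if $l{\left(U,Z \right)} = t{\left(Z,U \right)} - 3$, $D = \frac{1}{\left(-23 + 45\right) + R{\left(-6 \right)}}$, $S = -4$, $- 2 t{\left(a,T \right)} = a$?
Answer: $\frac{3844}{4225} \approx 0.90982$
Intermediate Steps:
$R{\left(Q \right)} = \frac{10 + Q}{2 Q}$
$t{\left(a,T \right)} = - \frac{a}{2}$
$D = \frac{3}{65}$ ($D = \frac{1}{\left(-23 + 45\right) + \frac{10 - 6}{2 \left(-6\right)}} = \frac{1}{22 + \frac{1}{2} \left(- \frac{1}{6}\right) 4} = \frac{1}{22 - \frac{1}{3}} = \frac{1}{\frac{65}{3}} = \frac{3}{65} \approx 0.046154$)
$l{\left(U,Z \right)} = -3 - \frac{Z}{2}$ ($l{\left(U,Z \right)} = - \frac{Z}{2} - 3 = -3 - \frac{Z}{2}$)
$\left(D + l{\left(4,S \right)}\right)^{2} = \left(\frac{3}{65} - 1\right)^{2} = \left(- \frac{62}{65}\right)^{2} = \frac{3844}{4225}$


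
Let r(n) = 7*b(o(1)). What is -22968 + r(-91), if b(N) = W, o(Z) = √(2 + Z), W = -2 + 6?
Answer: -22940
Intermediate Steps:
W = 4
b(N) = 4
r(n) = 28 (r(n) = 7*4 = 28)
-22968 + r(-91) = -22968 + 28 = -22940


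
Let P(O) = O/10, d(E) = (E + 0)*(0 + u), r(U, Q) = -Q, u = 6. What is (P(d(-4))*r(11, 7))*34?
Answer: 2856/5 ≈ 571.20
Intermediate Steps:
d(E) = 6*E (d(E) = (E + 0)*(0 + 6) = E*6 = 6*E)
P(O) = O/10 (P(O) = O*(⅒) = O/10)
(P(d(-4))*r(11, 7))*34 = (((6*(-4))/10)*(-1*7))*34 = (((⅒)*(-24))*(-7))*34 = -12/5*(-7)*34 = (84/5)*34 = 2856/5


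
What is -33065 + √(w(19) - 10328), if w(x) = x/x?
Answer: -33065 + I*√10327 ≈ -33065.0 + 101.62*I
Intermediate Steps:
w(x) = 1
-33065 + √(w(19) - 10328) = -33065 + √(1 - 10328) = -33065 + √(-10327) = -33065 + I*√10327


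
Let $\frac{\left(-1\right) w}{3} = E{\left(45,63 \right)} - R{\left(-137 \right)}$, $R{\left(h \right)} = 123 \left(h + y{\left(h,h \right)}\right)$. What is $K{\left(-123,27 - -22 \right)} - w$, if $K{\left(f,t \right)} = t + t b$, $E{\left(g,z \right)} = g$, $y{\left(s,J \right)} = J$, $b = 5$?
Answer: $101535$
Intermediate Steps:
$R{\left(h \right)} = 246 h$ ($R{\left(h \right)} = 123 \left(h + h\right) = 123 \cdot 2 h = 246 h$)
$K{\left(f,t \right)} = 6 t$ ($K{\left(f,t \right)} = t + t 5 = t + 5 t = 6 t$)
$w = -101241$ ($w = - 3 \left(45 - 246 \left(-137\right)\right) = - 3 \left(45 - -33702\right) = - 3 \left(45 + 33702\right) = \left(-3\right) 33747 = -101241$)
$K{\left(-123,27 - -22 \right)} - w = 6 \left(27 - -22\right) - -101241 = 6 \left(27 + 22\right) + 101241 = 6 \cdot 49 + 101241 = 294 + 101241 = 101535$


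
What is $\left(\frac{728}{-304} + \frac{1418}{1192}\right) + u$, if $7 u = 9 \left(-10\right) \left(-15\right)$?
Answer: $\frac{15191871}{79268} \approx 191.65$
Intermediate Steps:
$u = \frac{1350}{7}$ ($u = \frac{9 \left(-10\right) \left(-15\right)}{7} = \frac{\left(-90\right) \left(-15\right)}{7} = \frac{1}{7} \cdot 1350 = \frac{1350}{7} \approx 192.86$)
$\left(\frac{728}{-304} + \frac{1418}{1192}\right) + u = \left(\frac{728}{-304} + \frac{1418}{1192}\right) + \frac{1350}{7} = \left(728 \left(- \frac{1}{304}\right) + 1418 \cdot \frac{1}{1192}\right) + \frac{1350}{7} = \left(- \frac{91}{38} + \frac{709}{596}\right) + \frac{1350}{7} = - \frac{13647}{11324} + \frac{1350}{7} = \frac{15191871}{79268}$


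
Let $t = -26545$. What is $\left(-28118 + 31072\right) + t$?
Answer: $-23591$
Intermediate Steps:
$\left(-28118 + 31072\right) + t = \left(-28118 + 31072\right) - 26545 = 2954 - 26545 = -23591$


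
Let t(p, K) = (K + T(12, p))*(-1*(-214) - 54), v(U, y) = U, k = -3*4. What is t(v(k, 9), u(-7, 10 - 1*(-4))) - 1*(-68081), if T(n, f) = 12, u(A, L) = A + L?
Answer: 71121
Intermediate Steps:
k = -12
t(p, K) = 1920 + 160*K (t(p, K) = (K + 12)*(-1*(-214) - 54) = (12 + K)*(214 - 54) = (12 + K)*160 = 1920 + 160*K)
t(v(k, 9), u(-7, 10 - 1*(-4))) - 1*(-68081) = (1920 + 160*(-7 + (10 - 1*(-4)))) - 1*(-68081) = (1920 + 160*(-7 + (10 + 4))) + 68081 = (1920 + 160*(-7 + 14)) + 68081 = (1920 + 160*7) + 68081 = (1920 + 1120) + 68081 = 3040 + 68081 = 71121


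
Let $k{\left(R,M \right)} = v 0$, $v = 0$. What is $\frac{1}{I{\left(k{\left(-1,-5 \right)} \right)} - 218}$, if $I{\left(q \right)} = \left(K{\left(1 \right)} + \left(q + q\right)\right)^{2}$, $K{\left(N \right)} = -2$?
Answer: $- \frac{1}{214} \approx -0.0046729$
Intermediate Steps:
$k{\left(R,M \right)} = 0$ ($k{\left(R,M \right)} = 0 \cdot 0 = 0$)
$I{\left(q \right)} = \left(-2 + 2 q\right)^{2}$ ($I{\left(q \right)} = \left(-2 + \left(q + q\right)\right)^{2} = \left(-2 + 2 q\right)^{2}$)
$\frac{1}{I{\left(k{\left(-1,-5 \right)} \right)} - 218} = \frac{1}{4 \left(-1 + 0\right)^{2} - 218} = \frac{1}{4 \left(-1\right)^{2} - 218} = \frac{1}{4 \cdot 1 - 218} = \frac{1}{4 - 218} = \frac{1}{-214} = - \frac{1}{214}$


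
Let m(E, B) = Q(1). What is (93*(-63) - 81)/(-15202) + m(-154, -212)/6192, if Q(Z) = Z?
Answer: 1672531/4278672 ≈ 0.39090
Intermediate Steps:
m(E, B) = 1
(93*(-63) - 81)/(-15202) + m(-154, -212)/6192 = (93*(-63) - 81)/(-15202) + 1/6192 = (-5859 - 81)*(-1/15202) + 1*(1/6192) = -5940*(-1/15202) + 1/6192 = 270/691 + 1/6192 = 1672531/4278672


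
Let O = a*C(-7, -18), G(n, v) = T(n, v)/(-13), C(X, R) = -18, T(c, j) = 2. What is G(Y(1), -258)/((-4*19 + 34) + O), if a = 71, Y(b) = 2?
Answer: 1/8580 ≈ 0.00011655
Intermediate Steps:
G(n, v) = -2/13 (G(n, v) = 2/(-13) = 2*(-1/13) = -2/13)
O = -1278 (O = 71*(-18) = -1278)
G(Y(1), -258)/((-4*19 + 34) + O) = -2/(13*((-4*19 + 34) - 1278)) = -2/(13*((-76 + 34) - 1278)) = -2/(13*(-42 - 1278)) = -2/13/(-1320) = -2/13*(-1/1320) = 1/8580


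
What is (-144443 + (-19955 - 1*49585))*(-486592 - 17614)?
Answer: 107891512498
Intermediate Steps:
(-144443 + (-19955 - 1*49585))*(-486592 - 17614) = (-144443 + (-19955 - 49585))*(-504206) = (-144443 - 69540)*(-504206) = -213983*(-504206) = 107891512498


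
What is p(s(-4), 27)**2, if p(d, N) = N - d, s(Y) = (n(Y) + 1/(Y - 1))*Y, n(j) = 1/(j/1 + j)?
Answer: 66049/100 ≈ 660.49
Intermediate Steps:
n(j) = 1/(2*j) (n(j) = 1/(j*1 + j) = 1/(j + j) = 1/(2*j))
s(Y) = Y*(1/(-1 + Y) + 1/(2*Y)) (s(Y) = (1/(2*Y) + 1/(Y - 1))*Y = (1/(2*Y) + 1/(-1 + Y))*Y = (1/(-1 + Y) + 1/(2*Y))*Y = Y*(1/(-1 + Y) + 1/(2*Y)))
p(s(-4), 27)**2 = (27 - (-1 + 3*(-4))/(2*(-1 - 4)))**2 = (27 - (-1 - 12)/(2*(-5)))**2 = (27 - (-1)*(-13)/(2*5))**2 = (27 - 1*13/10)**2 = (27 - 13/10)**2 = (257/10)**2 = 66049/100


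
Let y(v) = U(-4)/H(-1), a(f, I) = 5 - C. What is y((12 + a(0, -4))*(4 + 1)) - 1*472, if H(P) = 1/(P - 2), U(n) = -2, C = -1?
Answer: -466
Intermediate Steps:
a(f, I) = 6 (a(f, I) = 5 - 1*(-1) = 5 + 1 = 6)
H(P) = 1/(-2 + P)
y(v) = 6 (y(v) = -2/(1/(-2 - 1)) = -2/(1/(-3)) = -2/(-⅓) = -2*(-3) = 6)
y((12 + a(0, -4))*(4 + 1)) - 1*472 = 6 - 1*472 = 6 - 472 = -466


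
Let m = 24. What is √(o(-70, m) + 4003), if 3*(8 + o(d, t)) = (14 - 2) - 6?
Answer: √3997 ≈ 63.222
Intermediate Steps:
o(d, t) = -6 (o(d, t) = -8 + ((14 - 2) - 6)/3 = -8 + (12 - 6)/3 = -8 + (⅓)*6 = -8 + 2 = -6)
√(o(-70, m) + 4003) = √(-6 + 4003) = √3997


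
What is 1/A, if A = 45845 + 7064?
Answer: 1/52909 ≈ 1.8900e-5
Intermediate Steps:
A = 52909
1/A = 1/52909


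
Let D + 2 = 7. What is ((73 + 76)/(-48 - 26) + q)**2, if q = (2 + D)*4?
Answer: 3697929/5476 ≈ 675.30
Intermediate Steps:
D = 5 (D = -2 + 7 = 5)
q = 28 (q = (2 + 5)*4 = 7*4 = 28)
((73 + 76)/(-48 - 26) + q)**2 = ((73 + 76)/(-48 - 26) + 28)**2 = (149/(-74) + 28)**2 = (149*(-1/74) + 28)**2 = (-149/74 + 28)**2 = (1923/74)**2 = 3697929/5476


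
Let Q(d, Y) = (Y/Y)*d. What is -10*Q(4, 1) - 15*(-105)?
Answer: 1535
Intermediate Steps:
Q(d, Y) = d (Q(d, Y) = 1*d = d)
-10*Q(4, 1) - 15*(-105) = -10*4 - 15*(-105) = -40 + 1575 = 1535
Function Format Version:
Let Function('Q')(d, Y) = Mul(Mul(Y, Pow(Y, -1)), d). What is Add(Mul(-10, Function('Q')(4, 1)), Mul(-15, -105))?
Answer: 1535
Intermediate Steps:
Function('Q')(d, Y) = d (Function('Q')(d, Y) = Mul(1, d) = d)
Add(Mul(-10, Function('Q')(4, 1)), Mul(-15, -105)) = Add(Mul(-10, 4), Mul(-15, -105)) = Add(-40, 1575) = 1535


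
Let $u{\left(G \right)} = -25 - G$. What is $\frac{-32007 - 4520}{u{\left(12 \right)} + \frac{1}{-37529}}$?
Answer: $\frac{1370821783}{1388574} \approx 987.22$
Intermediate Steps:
$\frac{-32007 - 4520}{u{\left(12 \right)} + \frac{1}{-37529}} = \frac{-32007 - 4520}{\left(-25 - 12\right) + \frac{1}{-37529}} = - \frac{36527}{\left(-25 - 12\right) - \frac{1}{37529}} = - \frac{36527}{-37 - \frac{1}{37529}} = - \frac{36527}{- \frac{1388574}{37529}} = \left(-36527\right) \left(- \frac{37529}{1388574}\right) = \frac{1370821783}{1388574}$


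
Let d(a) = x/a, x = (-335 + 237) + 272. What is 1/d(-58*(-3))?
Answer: 1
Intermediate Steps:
x = 174 (x = -98 + 272 = 174)
d(a) = 174/a
1/d(-58*(-3)) = 1/(174/((-58*(-3)))) = 1/(174/174) = 1/(174*(1/174)) = 1/1 = 1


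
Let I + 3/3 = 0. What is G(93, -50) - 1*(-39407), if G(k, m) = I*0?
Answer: 39407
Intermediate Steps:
I = -1 (I = -1 + 0 = -1)
G(k, m) = 0 (G(k, m) = -1*0 = 0)
G(93, -50) - 1*(-39407) = 0 - 1*(-39407) = 0 + 39407 = 39407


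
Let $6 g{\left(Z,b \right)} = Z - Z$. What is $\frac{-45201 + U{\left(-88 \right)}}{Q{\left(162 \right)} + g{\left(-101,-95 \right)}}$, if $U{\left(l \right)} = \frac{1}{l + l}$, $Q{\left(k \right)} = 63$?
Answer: $- \frac{7955377}{11088} \approx -717.48$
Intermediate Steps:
$U{\left(l \right)} = \frac{1}{2 l}$
$g{\left(Z,b \right)} = 0$ ($g{\left(Z,b \right)} = \frac{Z - Z}{6} = \frac{1}{6} \cdot 0 = 0$)
$\frac{-45201 + U{\left(-88 \right)}}{Q{\left(162 \right)} + g{\left(-101,-95 \right)}} = \frac{-45201 + \frac{1}{2 \left(-88\right)}}{63 + 0} = \frac{-45201 + \frac{1}{2} \left(- \frac{1}{88}\right)}{63} = \left(-45201 - \frac{1}{176}\right) \frac{1}{63} = \left(- \frac{7955377}{176}\right) \frac{1}{63} = - \frac{7955377}{11088}$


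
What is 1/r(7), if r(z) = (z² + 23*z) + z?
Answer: 1/217 ≈ 0.0046083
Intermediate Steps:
r(z) = z² + 24*z
1/r(7) = 1/(7*(24 + 7)) = 1/(7*31) = 1/217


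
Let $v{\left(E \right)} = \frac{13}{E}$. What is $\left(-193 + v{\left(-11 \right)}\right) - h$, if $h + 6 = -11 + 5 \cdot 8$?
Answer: $- \frac{2389}{11} \approx -217.18$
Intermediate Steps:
$h = 23$ ($h = -6 + \left(-11 + 5 \cdot 8\right) = -6 + \left(-11 + 40\right) = -6 + 29 = 23$)
$\left(-193 + v{\left(-11 \right)}\right) - h = \left(-193 + \frac{13}{-11}\right) - 23 = \left(-193 + 13 \left(- \frac{1}{11}\right)\right) - 23 = \left(-193 - \frac{13}{11}\right) - 23 = - \frac{2136}{11} - 23 = - \frac{2389}{11}$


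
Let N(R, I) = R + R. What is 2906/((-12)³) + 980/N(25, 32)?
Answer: 77407/4320 ≈ 17.918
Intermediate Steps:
N(R, I) = 2*R
2906/((-12)³) + 980/N(25, 32) = 2906/((-12)³) + 980/((2*25)) = 2906/(-1728) + 980/50 = 2906*(-1/1728) + 980*(1/50) = -1453/864 + 98/5 = 77407/4320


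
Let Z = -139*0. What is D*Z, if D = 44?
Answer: 0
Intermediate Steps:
Z = 0
D*Z = 44*0 = 0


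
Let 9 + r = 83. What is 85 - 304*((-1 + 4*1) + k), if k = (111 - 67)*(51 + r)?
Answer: -1672827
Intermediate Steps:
r = 74 (r = -9 + 83 = 74)
k = 5500 (k = (111 - 67)*(51 + 74) = 44*125 = 5500)
85 - 304*((-1 + 4*1) + k) = 85 - 304*((-1 + 4*1) + 5500) = 85 - 304*((-1 + 4) + 5500) = 85 - 304*(3 + 5500) = 85 - 304*5503 = 85 - 1672912 = -1672827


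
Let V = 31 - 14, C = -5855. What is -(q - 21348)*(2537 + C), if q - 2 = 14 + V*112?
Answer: -64462104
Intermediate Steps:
V = 17
q = 1920 (q = 2 + (14 + 17*112) = 2 + (14 + 1904) = 2 + 1918 = 1920)
-(q - 21348)*(2537 + C) = -(1920 - 21348)*(2537 - 5855) = -(-19428)*(-3318) = -1*64462104 = -64462104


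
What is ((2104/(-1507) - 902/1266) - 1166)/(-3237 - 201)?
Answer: 1114295035/3279614778 ≈ 0.33976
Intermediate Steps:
((2104/(-1507) - 902/1266) - 1166)/(-3237 - 201) = ((2104*(-1/1507) - 902*1/1266) - 1166)/(-3438) = ((-2104/1507 - 451/633) - 1166)*(-1/3438) = (-2011489/953931 - 1166)*(-1/3438) = -1114295035/953931*(-1/3438) = 1114295035/3279614778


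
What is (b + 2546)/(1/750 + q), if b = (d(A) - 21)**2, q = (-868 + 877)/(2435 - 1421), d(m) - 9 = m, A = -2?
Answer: 173774250/647 ≈ 2.6858e+5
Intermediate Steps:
d(m) = 9 + m
q = 3/338 (q = 9/1014 = 9*(1/1014) = 3/338 ≈ 0.0088757)
b = 196 (b = ((9 - 2) - 21)**2 = (7 - 21)**2 = (-14)**2 = 196)
(b + 2546)/(1/750 + q) = (196 + 2546)/(1/750 + 3/338) = 2742/(1/750 + 3/338) = 2742/(647/63375) = 2742*(63375/647) = 173774250/647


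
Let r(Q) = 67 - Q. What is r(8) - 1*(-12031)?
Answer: 12090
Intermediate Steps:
r(8) - 1*(-12031) = (67 - 1*8) - 1*(-12031) = (67 - 8) + 12031 = 59 + 12031 = 12090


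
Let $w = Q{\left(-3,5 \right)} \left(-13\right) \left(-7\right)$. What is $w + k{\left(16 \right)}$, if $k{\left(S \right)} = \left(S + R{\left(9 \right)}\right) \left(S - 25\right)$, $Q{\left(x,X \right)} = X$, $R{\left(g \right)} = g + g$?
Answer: $149$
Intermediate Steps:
$R{\left(g \right)} = 2 g$
$k{\left(S \right)} = \left(-25 + S\right) \left(18 + S\right)$ ($k{\left(S \right)} = \left(S + 2 \cdot 9\right) \left(S - 25\right) = \left(S + 18\right) \left(-25 + S\right) = \left(18 + S\right) \left(-25 + S\right) = \left(-25 + S\right) \left(18 + S\right)$)
$w = 455$ ($w = 5 \left(-13\right) \left(-7\right) = \left(-65\right) \left(-7\right) = 455$)
$w + k{\left(16 \right)} = 455 - \left(562 - 256\right) = 455 - 306 = 149$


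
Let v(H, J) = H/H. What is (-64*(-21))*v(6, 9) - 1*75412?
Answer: -74068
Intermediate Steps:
v(H, J) = 1
(-64*(-21))*v(6, 9) - 1*75412 = -64*(-21)*1 - 1*75412 = 1344*1 - 75412 = 1344 - 75412 = -74068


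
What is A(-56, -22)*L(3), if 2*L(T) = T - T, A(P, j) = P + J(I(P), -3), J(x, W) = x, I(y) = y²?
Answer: 0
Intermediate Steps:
A(P, j) = P + P²
L(T) = 0 (L(T) = (T - T)/2 = (½)*0 = 0)
A(-56, -22)*L(3) = -56*(1 - 56)*0 = -56*(-55)*0 = 3080*0 = 0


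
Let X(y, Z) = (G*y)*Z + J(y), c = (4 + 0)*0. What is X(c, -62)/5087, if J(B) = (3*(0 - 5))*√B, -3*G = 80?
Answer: 0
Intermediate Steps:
G = -80/3 (G = -⅓*80 = -80/3 ≈ -26.667)
J(B) = -15*√B (J(B) = (3*(-5))*√B = -15*√B)
c = 0 (c = 4*0 = 0)
X(y, Z) = -15*√y - 80*Z*y/3 (X(y, Z) = (-80*y/3)*Z - 15*√y = -80*Z*y/3 - 15*√y = -15*√y - 80*Z*y/3)
X(c, -62)/5087 = (-15*√0 - 80/3*(-62)*0)/5087 = (-15*0 + 0)*(1/5087) = (0 + 0)*(1/5087) = 0*(1/5087) = 0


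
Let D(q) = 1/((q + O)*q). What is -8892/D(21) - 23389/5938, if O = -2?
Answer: -21067501093/5938 ≈ -3.5479e+6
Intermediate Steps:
D(q) = 1/(q*(-2 + q)) (D(q) = 1/((q - 2)*q) = 1/((-2 + q)*q) = 1/(q*(-2 + q)))
-8892/D(21) - 23389/5938 = -8892/(1/(21*(-2 + 21))) - 23389/5938 = -8892/((1/21)/19) - 23389*1/5938 = -8892/((1/21)*(1/19)) - 23389/5938 = -8892/1/399 - 23389/5938 = -8892*399 - 23389/5938 = -3547908 - 23389/5938 = -21067501093/5938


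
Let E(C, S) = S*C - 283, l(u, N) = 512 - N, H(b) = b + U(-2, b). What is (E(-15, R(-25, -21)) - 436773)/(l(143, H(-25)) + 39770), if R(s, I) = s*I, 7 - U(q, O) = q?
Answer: -444931/40298 ≈ -11.041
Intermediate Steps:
U(q, O) = 7 - q
H(b) = 9 + b (H(b) = b + (7 - 1*(-2)) = b + (7 + 2) = b + 9 = 9 + b)
R(s, I) = I*s
E(C, S) = -283 + C*S (E(C, S) = C*S - 283 = -283 + C*S)
(E(-15, R(-25, -21)) - 436773)/(l(143, H(-25)) + 39770) = ((-283 - (-315)*(-25)) - 436773)/((512 - (9 - 25)) + 39770) = ((-283 - 15*525) - 436773)/((512 - 1*(-16)) + 39770) = ((-283 - 7875) - 436773)/((512 + 16) + 39770) = (-8158 - 436773)/(528 + 39770) = -444931/40298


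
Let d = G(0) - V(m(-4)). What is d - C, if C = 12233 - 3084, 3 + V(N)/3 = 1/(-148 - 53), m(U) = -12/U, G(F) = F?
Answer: -612379/67 ≈ -9140.0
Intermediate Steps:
V(N) = -604/67 (V(N) = -9 + 3/(-148 - 53) = -9 + 3/(-201) = -9 + 3*(-1/201) = -9 - 1/67 = -604/67)
C = 9149
d = 604/67 (d = 0 - 1*(-604/67) = 0 + 604/67 = 604/67 ≈ 9.0149)
d - C = 604/67 - 1*9149 = 604/67 - 9149 = -612379/67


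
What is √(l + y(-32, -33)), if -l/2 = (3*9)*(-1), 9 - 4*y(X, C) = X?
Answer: √257/2 ≈ 8.0156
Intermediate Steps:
y(X, C) = 9/4 - X/4
l = 54 (l = -2*3*9*(-1) = -54*(-1) = -2*(-27) = 54)
√(l + y(-32, -33)) = √(54 + (9/4 - ¼*(-32))) = √(54 + (9/4 + 8)) = √(54 + 41/4) = √(257/4) = √257/2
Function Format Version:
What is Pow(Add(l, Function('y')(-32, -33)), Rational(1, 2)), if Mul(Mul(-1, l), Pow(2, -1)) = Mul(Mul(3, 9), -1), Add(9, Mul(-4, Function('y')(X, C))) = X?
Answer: Mul(Rational(1, 2), Pow(257, Rational(1, 2))) ≈ 8.0156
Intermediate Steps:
Function('y')(X, C) = Add(Rational(9, 4), Mul(Rational(-1, 4), X))
l = 54 (l = Mul(-2, Mul(Mul(3, 9), -1)) = Mul(-2, Mul(27, -1)) = Mul(-2, -27) = 54)
Pow(Add(l, Function('y')(-32, -33)), Rational(1, 2)) = Pow(Add(54, Add(Rational(9, 4), Mul(Rational(-1, 4), -32))), Rational(1, 2)) = Pow(Add(54, Add(Rational(9, 4), 8)), Rational(1, 2)) = Pow(Add(54, Rational(41, 4)), Rational(1, 2)) = Pow(Rational(257, 4), Rational(1, 2)) = Mul(Rational(1, 2), Pow(257, Rational(1, 2)))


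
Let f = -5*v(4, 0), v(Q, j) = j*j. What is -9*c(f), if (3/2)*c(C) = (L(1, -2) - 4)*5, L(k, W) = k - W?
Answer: 30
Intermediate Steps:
v(Q, j) = j²
f = 0 (f = -5*0² = -5*0 = 0)
c(C) = -10/3 (c(C) = 2*(((1 - 1*(-2)) - 4)*5)/3 = 2*(((1 + 2) - 4)*5)/3 = 2*((3 - 4)*5)/3 = 2*(-1*5)/3 = (⅔)*(-5) = -10/3)
-9*c(f) = -9*(-10/3) = 30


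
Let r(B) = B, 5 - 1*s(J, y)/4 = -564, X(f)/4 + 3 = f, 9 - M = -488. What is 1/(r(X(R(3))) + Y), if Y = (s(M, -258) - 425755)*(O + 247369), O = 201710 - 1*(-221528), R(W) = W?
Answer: -1/283987981753 ≈ -3.5213e-12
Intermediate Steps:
M = 497 (M = 9 - 1*(-488) = 9 + 488 = 497)
X(f) = -12 + 4*f
s(J, y) = 2276 (s(J, y) = 20 - 4*(-564) = 20 + 2256 = 2276)
O = 423238 (O = 201710 + 221528 = 423238)
Y = -283987981753 (Y = (2276 - 425755)*(423238 + 247369) = -423479*670607 = -283987981753)
1/(r(X(R(3))) + Y) = 1/((-12 + 4*3) - 283987981753) = 1/((-12 + 12) - 283987981753) = 1/(0 - 283987981753) = 1/(-283987981753) = -1/283987981753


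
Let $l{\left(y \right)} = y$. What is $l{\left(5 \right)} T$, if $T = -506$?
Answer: $-2530$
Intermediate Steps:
$l{\left(5 \right)} T = 5 \left(-506\right) = -2530$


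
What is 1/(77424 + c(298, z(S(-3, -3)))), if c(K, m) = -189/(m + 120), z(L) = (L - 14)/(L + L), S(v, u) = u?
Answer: 737/57060354 ≈ 1.2916e-5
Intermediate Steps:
z(L) = (-14 + L)/(2*L) (z(L) = (-14 + L)/((2*L)) = (-14 + L)*(1/(2*L)) = (-14 + L)/(2*L))
c(K, m) = -189/(120 + m)
1/(77424 + c(298, z(S(-3, -3)))) = 1/(77424 - 189/(120 + (½)*(-14 - 3)/(-3))) = 1/(77424 - 189/(120 + (½)*(-⅓)*(-17))) = 1/(77424 - 189/(120 + 17/6)) = 1/(77424 - 189/737/6) = 1/(77424 - 189*6/737) = 1/(77424 - 1134/737) = 1/(57060354/737) = 737/57060354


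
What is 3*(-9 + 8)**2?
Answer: 3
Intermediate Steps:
3*(-9 + 8)**2 = 3*(-1)**2 = 3*1 = 3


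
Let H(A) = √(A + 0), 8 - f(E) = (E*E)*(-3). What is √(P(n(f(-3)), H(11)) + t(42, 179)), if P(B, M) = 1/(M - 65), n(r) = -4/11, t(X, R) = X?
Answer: √(42 - 1/(65 - √11)) ≈ 6.4795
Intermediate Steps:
f(E) = 8 + 3*E² (f(E) = 8 - E*E*(-3) = 8 - E²*(-3) = 8 - (-3)*E² = 8 + 3*E²)
H(A) = √A
n(r) = -4/11 (n(r) = -4*1/11 = -4/11)
P(B, M) = 1/(-65 + M)
√(P(n(f(-3)), H(11)) + t(42, 179)) = √(1/(-65 + √11) + 42) = √(42 + 1/(-65 + √11))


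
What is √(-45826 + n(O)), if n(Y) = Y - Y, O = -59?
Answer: I*√45826 ≈ 214.07*I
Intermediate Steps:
n(Y) = 0
√(-45826 + n(O)) = √(-45826 + 0) = √(-45826) = I*√45826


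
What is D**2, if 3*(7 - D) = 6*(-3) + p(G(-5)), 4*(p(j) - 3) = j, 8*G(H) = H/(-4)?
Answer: 21187609/147456 ≈ 143.69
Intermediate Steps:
G(H) = -H/32 (G(H) = (H/(-4))/8 = (H*(-1/4))/8 = (-H/4)/8 = -H/32)
p(j) = 3 + j/4
D = 4603/384 (D = 7 - (6*(-3) + (3 + (-1/32*(-5))/4))/3 = 7 - (-18 + (3 + (1/4)*(5/32)))/3 = 7 - (-18 + (3 + 5/128))/3 = 7 - (-18 + 389/128)/3 = 7 - 1/3*(-1915/128) = 7 + 1915/384 = 4603/384 ≈ 11.987)
D**2 = (4603/384)**2 = 21187609/147456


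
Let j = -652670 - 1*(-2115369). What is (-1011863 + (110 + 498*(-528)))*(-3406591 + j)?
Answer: 2477873300724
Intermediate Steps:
j = 1462699 (j = -652670 + 2115369 = 1462699)
(-1011863 + (110 + 498*(-528)))*(-3406591 + j) = (-1011863 + (110 + 498*(-528)))*(-3406591 + 1462699) = (-1011863 + (110 - 262944))*(-1943892) = (-1011863 - 262834)*(-1943892) = -1274697*(-1943892) = 2477873300724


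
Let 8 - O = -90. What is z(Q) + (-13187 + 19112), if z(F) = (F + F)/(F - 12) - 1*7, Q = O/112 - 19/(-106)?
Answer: 9154848/1547 ≈ 5917.8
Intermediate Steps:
O = 98 (O = 8 - 1*(-90) = 8 + 90 = 98)
Q = 447/424 (Q = 98/112 - 19/(-106) = 98*(1/112) - 19*(-1/106) = 7/8 + 19/106 = 447/424 ≈ 1.0542)
z(F) = -7 + 2*F/(-12 + F) (z(F) = (2*F)/(-12 + F) - 7 = 2*F/(-12 + F) - 7 = -7 + 2*F/(-12 + F))
z(Q) + (-13187 + 19112) = (84 - 5*447/424)/(-12 + 447/424) + (-13187 + 19112) = (84 - 2235/424)/(-4641/424) + 5925 = -424/4641*33381/424 + 5925 = -11127/1547 + 5925 = 9154848/1547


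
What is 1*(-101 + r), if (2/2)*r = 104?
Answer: 3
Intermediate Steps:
r = 104
1*(-101 + r) = 1*(-101 + 104) = 1*3 = 3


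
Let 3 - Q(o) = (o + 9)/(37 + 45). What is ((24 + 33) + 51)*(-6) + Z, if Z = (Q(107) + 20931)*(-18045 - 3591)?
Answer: -18568820664/41 ≈ -4.5290e+8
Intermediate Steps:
Q(o) = 237/82 - o/82 (Q(o) = 3 - (o + 9)/(37 + 45) = 3 - (9 + o)/82 = 3 - (9/82 + o/82) = 3 + (-9/82 - o/82) = 237/82 - o/82)
Z = -18568794096/41 (Z = ((237/82 - 1/82*107) + 20931)*(-18045 - 3591) = ((237/82 - 107/82) + 20931)*(-21636) = (65/41 + 20931)*(-21636) = (858236/41)*(-21636) = -18568794096/41 ≈ -4.5290e+8)
((24 + 33) + 51)*(-6) + Z = ((24 + 33) + 51)*(-6) - 18568794096/41 = (57 + 51)*(-6) - 18568794096/41 = 108*(-6) - 18568794096/41 = -648 - 18568794096/41 = -18568820664/41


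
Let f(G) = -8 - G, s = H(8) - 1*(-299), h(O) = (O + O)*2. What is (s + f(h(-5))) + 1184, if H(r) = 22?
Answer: 1517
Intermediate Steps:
h(O) = 4*O (h(O) = (2*O)*2 = 4*O)
s = 321 (s = 22 - 1*(-299) = 22 + 299 = 321)
(s + f(h(-5))) + 1184 = (321 + (-8 - 4*(-5))) + 1184 = (321 + (-8 - 1*(-20))) + 1184 = (321 + (-8 + 20)) + 1184 = (321 + 12) + 1184 = 333 + 1184 = 1517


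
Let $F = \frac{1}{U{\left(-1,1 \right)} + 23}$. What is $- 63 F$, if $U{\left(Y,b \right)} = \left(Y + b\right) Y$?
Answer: $- \frac{63}{23} \approx -2.7391$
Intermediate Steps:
$U{\left(Y,b \right)} = Y \left(Y + b\right)$
$F = \frac{1}{23}$ ($F = \frac{1}{- (-1 + 1) + 23} = \frac{1}{\left(-1\right) 0 + 23} = \frac{1}{0 + 23} = \frac{1}{23} \approx 0.043478$)
$- 63 F = \left(-63\right) \frac{1}{23} = - \frac{63}{23}$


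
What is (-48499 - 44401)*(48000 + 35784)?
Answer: -7783533600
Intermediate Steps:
(-48499 - 44401)*(48000 + 35784) = -92900*83784 = -7783533600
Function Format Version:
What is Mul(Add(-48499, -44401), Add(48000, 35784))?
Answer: -7783533600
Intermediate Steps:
Mul(Add(-48499, -44401), Add(48000, 35784)) = Mul(-92900, 83784) = -7783533600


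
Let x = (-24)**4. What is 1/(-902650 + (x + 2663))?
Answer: -1/568211 ≈ -1.7599e-6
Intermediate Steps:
x = 331776
1/(-902650 + (x + 2663)) = 1/(-902650 + (331776 + 2663)) = 1/(-902650 + 334439) = 1/(-568211) = -1/568211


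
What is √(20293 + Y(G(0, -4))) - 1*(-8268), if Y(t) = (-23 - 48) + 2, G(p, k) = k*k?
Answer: 8268 + 16*√79 ≈ 8410.2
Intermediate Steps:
G(p, k) = k²
Y(t) = -69 (Y(t) = -71 + 2 = -69)
√(20293 + Y(G(0, -4))) - 1*(-8268) = √(20293 - 69) - 1*(-8268) = √20224 + 8268 = 16*√79 + 8268 = 8268 + 16*√79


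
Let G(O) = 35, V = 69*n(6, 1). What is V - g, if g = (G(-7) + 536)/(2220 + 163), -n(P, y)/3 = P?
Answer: -2960257/2383 ≈ -1242.2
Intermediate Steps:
n(P, y) = -3*P
V = -1242 (V = 69*(-3*6) = 69*(-18) = -1242)
g = 571/2383 (g = (35 + 536)/(2220 + 163) = 571/2383 ≈ 0.23961)
V - g = -1242 - 1*571/2383 = -1242 - 571/2383 = -2960257/2383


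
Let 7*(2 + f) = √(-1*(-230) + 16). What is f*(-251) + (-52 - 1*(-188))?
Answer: 638 - 251*√246/7 ≈ 75.603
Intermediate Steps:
f = -2 + √246/7 (f = -2 + √(-1*(-230) + 16)/7 = -2 + √(230 + 16)/7 = -2 + √246/7 ≈ 0.24063)
f*(-251) + (-52 - 1*(-188)) = (-2 + √246/7)*(-251) + (-52 - 1*(-188)) = (502 - 251*√246/7) + (-52 + 188) = (502 - 251*√246/7) + 136 = 638 - 251*√246/7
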